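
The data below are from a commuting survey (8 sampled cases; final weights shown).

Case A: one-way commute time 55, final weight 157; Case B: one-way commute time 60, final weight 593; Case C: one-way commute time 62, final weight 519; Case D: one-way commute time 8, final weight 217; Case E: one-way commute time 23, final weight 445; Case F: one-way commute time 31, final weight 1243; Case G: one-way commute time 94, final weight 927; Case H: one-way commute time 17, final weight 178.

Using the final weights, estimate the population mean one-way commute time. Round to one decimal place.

Weighted sum = 55×157 + 60×593 + 62×519 + 8×217 + 23×445 + 31×1243 + 94×927 + 17×178
  = 8635 + 35580 + 32178 + 1736 + 10235 + 38533 + 87138 + 3026 = 217061
Sum of weights = 157 + 593 + 519 + 217 + 445 + 1243 + 927 + 178 = 4279
Weighted mean = 217061 / 4279 = 50.727039

50.7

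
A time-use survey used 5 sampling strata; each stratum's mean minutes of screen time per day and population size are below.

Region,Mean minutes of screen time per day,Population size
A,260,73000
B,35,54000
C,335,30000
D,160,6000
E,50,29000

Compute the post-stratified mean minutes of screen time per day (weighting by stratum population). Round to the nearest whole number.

174

Σ Nₕ·x̄ₕ = 260×73000 + 35×54000 + 335×30000 + 160×6000 + 50×29000
  = 18980000 + 1890000 + 10050000 + 960000 + 1450000 = 33330000
Σ Nₕ = 192000
Overall mean = 33330000 / 192000 = 173.59375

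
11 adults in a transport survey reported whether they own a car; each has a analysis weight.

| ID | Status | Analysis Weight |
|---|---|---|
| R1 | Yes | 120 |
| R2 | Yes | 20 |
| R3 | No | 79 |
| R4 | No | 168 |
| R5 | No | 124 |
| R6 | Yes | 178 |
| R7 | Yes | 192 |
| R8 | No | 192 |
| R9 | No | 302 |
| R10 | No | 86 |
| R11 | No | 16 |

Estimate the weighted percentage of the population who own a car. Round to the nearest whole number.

Sum of weights for 'Yes' = 120 + 20 + 178 + 192 = 510
Total weight = 120 + 20 + 79 + 168 + 124 + 178 + 192 + 192 + 302 + 86 + 16 = 1477
Weighted proportion = 510 / 1477 = 0.34529452 → 34.529452%

35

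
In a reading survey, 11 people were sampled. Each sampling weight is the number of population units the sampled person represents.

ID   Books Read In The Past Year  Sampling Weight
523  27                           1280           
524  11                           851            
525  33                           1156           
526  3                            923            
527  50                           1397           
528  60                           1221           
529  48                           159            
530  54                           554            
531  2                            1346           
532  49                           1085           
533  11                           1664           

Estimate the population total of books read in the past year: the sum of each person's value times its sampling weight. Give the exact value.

339657

Weighted total = 27×1280 + 11×851 + 33×1156 + 3×923 + 50×1397 + 60×1221 + 48×159 + 54×554 + 2×1346 + 49×1085 + 11×1664
  = 34560 + 9361 + 38148 + 2769 + 69850 + 73260 + 7632 + 29916 + 2692 + 53165 + 18304 = 339657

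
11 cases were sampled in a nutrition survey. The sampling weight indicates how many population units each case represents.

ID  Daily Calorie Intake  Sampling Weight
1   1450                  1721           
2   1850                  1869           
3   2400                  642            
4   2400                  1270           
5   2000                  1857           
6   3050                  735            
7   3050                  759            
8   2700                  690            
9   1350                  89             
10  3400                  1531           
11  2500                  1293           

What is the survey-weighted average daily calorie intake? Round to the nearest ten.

Weighted sum = 1450×1721 + 1850×1869 + 2400×642 + 2400×1270 + 2000×1857 + 3050×735 + 3050×759 + 2700×690 + 1350×89 + 3400×1531 + 2500×1293
  = 2495450 + 3457650 + 1540800 + 3048000 + 3714000 + 2241750 + 2314950 + 1863000 + 120150 + 5205400 + 3232500 = 29233650
Sum of weights = 1721 + 1869 + 642 + 1270 + 1857 + 735 + 759 + 690 + 89 + 1531 + 1293 = 12456
Weighted mean = 29233650 / 12456 = 2346.9533

2350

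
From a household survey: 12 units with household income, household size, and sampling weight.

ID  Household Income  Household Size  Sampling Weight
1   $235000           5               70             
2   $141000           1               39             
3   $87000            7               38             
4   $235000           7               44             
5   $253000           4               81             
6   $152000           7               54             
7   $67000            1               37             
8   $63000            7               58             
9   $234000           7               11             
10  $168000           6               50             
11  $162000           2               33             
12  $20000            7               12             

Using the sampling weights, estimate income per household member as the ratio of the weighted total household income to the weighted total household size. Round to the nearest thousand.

33000

Σ wᵢ·y = 235000×70 + 141000×39 + 87000×38 + 235000×44 + 253000×81 + 152000×54 + 67000×37 + 63000×58 + 234000×11 + 168000×50 + 162000×33 + 20000×12
  = 16450000 + 5499000 + 3306000 + 10340000 + 20493000 + 8208000 + 2479000 + 3654000 + 2574000 + 8400000 + 5346000 + 240000 = 86989000
Σ wᵢ·x = 5×70 + 1×39 + 7×38 + 7×44 + 4×81 + 7×54 + 1×37 + 7×58 + 7×11 + 6×50 + 2×33 + 7×12
  = 2635
Ratio = 86989000 / 2635 = 33012.903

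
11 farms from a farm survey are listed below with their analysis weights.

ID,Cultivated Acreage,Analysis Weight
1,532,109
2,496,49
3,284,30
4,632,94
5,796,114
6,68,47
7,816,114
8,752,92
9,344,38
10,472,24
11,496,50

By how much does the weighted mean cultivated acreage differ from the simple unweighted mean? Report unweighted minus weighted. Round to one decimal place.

-81.6

Unweighted sum = 532 + 496 + 284 + 632 + 796 + 68 + 816 + 752 + 344 + 472 + 496 = 5688
Unweighted mean = 5688 / 11 = 517.09091
Weighted sum = 532×109 + 496×49 + 284×30 + 632×94 + 796×114 + 68×47 + 816×114 + 752×92 + 344×38 + 472×24 + 496×50
  = 57988 + 24304 + 8520 + 59408 + 90744 + 3196 + 93024 + 69184 + 13072 + 11328 + 24800 = 455568
Sum of weights = 109 + 49 + 30 + 94 + 114 + 47 + 114 + 92 + 38 + 24 + 50 = 761
Weighted mean = 455568 / 761 = 598.64389
Difference (unweighted minus weighted) = -81.552981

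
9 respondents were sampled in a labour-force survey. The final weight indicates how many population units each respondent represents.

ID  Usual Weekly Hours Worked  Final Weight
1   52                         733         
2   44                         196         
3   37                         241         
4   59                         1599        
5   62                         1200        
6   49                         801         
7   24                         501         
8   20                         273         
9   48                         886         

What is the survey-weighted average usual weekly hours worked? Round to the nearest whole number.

50

Weighted sum = 52×733 + 44×196 + 37×241 + 59×1599 + 62×1200 + 49×801 + 24×501 + 20×273 + 48×886
  = 38116 + 8624 + 8917 + 94341 + 74400 + 39249 + 12024 + 5460 + 42528 = 323659
Sum of weights = 733 + 196 + 241 + 1599 + 1200 + 801 + 501 + 273 + 886 = 6430
Weighted mean = 323659 / 6430 = 50.33577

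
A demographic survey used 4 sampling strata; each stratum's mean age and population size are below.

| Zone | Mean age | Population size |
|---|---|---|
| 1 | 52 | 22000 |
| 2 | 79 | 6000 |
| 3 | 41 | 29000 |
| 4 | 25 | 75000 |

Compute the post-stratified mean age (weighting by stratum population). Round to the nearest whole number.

35

Σ Nₕ·x̄ₕ = 4682000
Σ Nₕ = 22000 + 6000 + 29000 + 75000 = 132000
Overall mean = 4682000 / 132000 = 35.469697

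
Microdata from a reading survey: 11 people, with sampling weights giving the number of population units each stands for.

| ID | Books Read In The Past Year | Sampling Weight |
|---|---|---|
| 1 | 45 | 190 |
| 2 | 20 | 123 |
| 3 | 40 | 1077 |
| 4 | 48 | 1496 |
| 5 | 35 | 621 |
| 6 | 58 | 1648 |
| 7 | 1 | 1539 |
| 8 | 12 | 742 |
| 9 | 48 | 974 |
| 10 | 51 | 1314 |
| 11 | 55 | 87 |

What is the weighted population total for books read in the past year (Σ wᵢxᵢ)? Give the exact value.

Weighted total = 45×190 + 20×123 + 40×1077 + 48×1496 + 35×621 + 58×1648 + 1×1539 + 12×742 + 48×974 + 51×1314 + 55×87
  = 372211

372211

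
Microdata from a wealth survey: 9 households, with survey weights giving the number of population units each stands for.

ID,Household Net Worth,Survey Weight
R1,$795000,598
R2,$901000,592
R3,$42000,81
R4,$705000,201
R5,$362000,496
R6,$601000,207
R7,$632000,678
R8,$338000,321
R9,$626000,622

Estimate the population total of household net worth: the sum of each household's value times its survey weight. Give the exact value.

2384234000

Weighted total = 795000×598 + 901000×592 + 42000×81 + 705000×201 + 362000×496 + 601000×207 + 632000×678 + 338000×321 + 626000×622
  = 2384234000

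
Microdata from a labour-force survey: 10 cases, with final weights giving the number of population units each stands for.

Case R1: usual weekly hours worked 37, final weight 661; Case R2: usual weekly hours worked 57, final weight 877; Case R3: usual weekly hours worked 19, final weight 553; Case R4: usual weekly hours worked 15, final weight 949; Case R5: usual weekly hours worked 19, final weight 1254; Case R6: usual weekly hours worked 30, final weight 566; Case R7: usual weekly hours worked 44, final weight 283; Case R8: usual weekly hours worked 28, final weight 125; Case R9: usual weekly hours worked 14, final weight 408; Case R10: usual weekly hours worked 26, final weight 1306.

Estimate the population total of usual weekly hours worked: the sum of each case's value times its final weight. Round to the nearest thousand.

196000

Weighted total = 37×661 + 57×877 + 19×553 + 15×949 + 19×1254 + 30×566 + 44×283 + 28×125 + 14×408 + 26×1306
  = 195614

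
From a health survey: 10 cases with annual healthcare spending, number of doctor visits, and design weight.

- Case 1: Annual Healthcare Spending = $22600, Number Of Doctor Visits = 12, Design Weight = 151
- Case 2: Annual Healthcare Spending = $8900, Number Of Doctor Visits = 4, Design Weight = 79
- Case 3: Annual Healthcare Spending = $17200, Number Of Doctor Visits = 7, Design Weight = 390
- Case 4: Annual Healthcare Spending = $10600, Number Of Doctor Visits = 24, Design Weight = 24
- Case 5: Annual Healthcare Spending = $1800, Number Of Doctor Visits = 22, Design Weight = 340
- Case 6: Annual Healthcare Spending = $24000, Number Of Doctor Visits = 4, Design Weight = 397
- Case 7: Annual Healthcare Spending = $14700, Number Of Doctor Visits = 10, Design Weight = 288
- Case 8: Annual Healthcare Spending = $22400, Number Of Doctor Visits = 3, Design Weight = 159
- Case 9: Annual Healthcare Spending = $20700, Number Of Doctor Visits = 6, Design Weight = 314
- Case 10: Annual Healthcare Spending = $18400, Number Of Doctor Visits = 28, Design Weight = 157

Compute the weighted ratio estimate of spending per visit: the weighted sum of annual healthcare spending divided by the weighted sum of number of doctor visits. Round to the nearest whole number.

1591

Σ wᵢ·y = 22600×151 + 8900×79 + 17200×390 + 10600×24 + 1800×340 + 24000×397 + 14700×288 + 22400×159 + 20700×314 + 18400×157
  = 3412600 + 703100 + 6708000 + 254400 + 612000 + 9528000 + 4233600 + 3561600 + 6499800 + 2888800 = 38401900
Σ wᵢ·x = 12×151 + 4×79 + 7×390 + 24×24 + 22×340 + 4×397 + 10×288 + 3×159 + 6×314 + 28×157
  = 1812 + 316 + 2730 + 576 + 7480 + 1588 + 2880 + 477 + 1884 + 4396 = 24139
Ratio = 38401900 / 24139 = 1590.8654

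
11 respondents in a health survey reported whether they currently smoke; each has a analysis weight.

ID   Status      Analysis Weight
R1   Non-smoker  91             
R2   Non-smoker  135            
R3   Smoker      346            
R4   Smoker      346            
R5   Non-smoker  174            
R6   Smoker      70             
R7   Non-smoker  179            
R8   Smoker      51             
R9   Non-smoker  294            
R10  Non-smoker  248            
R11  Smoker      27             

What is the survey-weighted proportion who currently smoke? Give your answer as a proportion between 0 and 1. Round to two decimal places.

Sum of weights for 'Smoker' = 346 + 346 + 70 + 51 + 27 = 840
Total weight = 91 + 135 + 346 + 346 + 174 + 70 + 179 + 51 + 294 + 248 + 27 = 1961
Weighted proportion = 840 / 1961 = 0.42835288

0.43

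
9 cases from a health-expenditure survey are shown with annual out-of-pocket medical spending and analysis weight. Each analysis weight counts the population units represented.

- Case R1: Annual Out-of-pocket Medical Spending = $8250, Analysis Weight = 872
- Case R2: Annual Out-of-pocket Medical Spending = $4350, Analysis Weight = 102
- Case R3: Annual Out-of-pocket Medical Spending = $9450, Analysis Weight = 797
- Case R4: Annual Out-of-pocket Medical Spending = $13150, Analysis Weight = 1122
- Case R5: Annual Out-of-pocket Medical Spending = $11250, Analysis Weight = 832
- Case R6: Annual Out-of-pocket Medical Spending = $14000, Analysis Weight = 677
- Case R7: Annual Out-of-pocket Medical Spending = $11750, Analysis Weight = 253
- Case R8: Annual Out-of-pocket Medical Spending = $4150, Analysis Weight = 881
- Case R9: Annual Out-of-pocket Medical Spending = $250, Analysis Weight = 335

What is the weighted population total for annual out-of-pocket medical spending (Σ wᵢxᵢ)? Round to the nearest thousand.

Weighted total = 8250×872 + 4350×102 + 9450×797 + 13150×1122 + 11250×832 + 14000×677 + 11750×253 + 4150×881 + 250×335
  = 7194000 + 443700 + 7531650 + 14754300 + 9360000 + 9478000 + 2972750 + 3656150 + 83750 = 55474300

55474000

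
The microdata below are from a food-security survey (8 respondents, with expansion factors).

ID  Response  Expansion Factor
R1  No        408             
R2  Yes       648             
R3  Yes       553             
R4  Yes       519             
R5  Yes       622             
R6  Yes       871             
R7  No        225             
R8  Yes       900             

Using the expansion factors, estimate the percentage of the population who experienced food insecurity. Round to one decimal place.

86.7

Sum of weights for 'Yes' = 648 + 553 + 519 + 622 + 871 + 900 = 4113
Total weight = 408 + 648 + 553 + 519 + 622 + 871 + 225 + 900 = 4746
Weighted proportion = 4113 / 4746 = 0.86662453 → 86.662453%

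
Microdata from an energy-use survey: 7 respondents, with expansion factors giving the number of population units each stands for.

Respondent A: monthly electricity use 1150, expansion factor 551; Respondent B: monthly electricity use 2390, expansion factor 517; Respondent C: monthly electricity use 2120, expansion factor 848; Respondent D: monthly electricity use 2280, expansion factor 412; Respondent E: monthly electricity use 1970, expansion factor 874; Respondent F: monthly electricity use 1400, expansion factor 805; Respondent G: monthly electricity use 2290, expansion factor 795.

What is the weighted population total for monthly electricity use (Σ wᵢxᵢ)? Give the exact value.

Weighted total = 1150×551 + 2390×517 + 2120×848 + 2280×412 + 1970×874 + 1400×805 + 2290×795
  = 633650 + 1235630 + 1797760 + 939360 + 1721780 + 1127000 + 1820550 = 9275730

9275730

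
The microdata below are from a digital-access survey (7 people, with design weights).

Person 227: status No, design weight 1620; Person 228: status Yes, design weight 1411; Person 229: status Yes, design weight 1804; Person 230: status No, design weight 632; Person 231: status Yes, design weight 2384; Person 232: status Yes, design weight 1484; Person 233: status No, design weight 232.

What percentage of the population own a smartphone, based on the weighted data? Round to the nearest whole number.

Sum of weights for 'Yes' = 1411 + 1804 + 2384 + 1484 = 7083
Total weight = 1620 + 1411 + 1804 + 632 + 2384 + 1484 + 232 = 9567
Weighted proportion = 7083 / 9567 = 0.74035748 → 74.035748%

74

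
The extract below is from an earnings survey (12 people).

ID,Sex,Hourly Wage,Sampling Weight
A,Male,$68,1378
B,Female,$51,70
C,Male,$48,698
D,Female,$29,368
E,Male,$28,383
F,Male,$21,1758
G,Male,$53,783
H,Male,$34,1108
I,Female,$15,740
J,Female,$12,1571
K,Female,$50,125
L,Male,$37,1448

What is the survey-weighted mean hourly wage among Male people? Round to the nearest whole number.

Male rows: A, C, E, F, G, H, L
Weighted sum = 68×1378 + 48×698 + 28×383 + 21×1758 + 53×783 + 34×1108 + 37×1448
  = 93704 + 33504 + 10724 + 36918 + 41499 + 37672 + 53576 = 307597
Sum of weights = 1378 + 698 + 383 + 1758 + 783 + 1108 + 1448 = 7556
Weighted mean = 307597 / 7556 = 40.708973

41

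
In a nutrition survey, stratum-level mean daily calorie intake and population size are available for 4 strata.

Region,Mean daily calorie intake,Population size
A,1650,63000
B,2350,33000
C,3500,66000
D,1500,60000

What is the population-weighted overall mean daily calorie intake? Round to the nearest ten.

2260

Σ Nₕ·x̄ₕ = 502500000
Σ Nₕ = 63000 + 33000 + 66000 + 60000 = 222000
Overall mean = 502500000 / 222000 = 2263.5135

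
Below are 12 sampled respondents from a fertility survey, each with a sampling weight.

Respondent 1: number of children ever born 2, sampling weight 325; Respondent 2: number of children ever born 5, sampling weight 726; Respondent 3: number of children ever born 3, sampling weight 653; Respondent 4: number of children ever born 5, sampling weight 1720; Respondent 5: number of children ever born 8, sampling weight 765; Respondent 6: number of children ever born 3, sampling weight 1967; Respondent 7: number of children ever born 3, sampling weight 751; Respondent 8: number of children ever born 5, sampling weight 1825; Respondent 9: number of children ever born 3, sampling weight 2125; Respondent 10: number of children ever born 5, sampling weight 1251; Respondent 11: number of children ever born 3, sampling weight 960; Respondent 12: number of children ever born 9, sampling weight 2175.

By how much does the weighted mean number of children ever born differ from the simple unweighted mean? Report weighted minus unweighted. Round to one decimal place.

0.3

Unweighted sum = 2 + 5 + 3 + 5 + 8 + 3 + 3 + 5 + 3 + 5 + 3 + 9 = 54
Unweighted mean = 54 / 12 = 4.5
Weighted sum = 2×325 + 5×726 + 3×653 + 5×1720 + 8×765 + 3×1967 + 3×751 + 5×1825 + 3×2125 + 5×1251 + 3×960 + 9×2175
  = 73323
Sum of weights = 325 + 726 + 653 + 1720 + 765 + 1967 + 751 + 1825 + 2125 + 1251 + 960 + 2175 = 15243
Weighted mean = 73323 / 15243 = 4.8102736
Difference (weighted minus unweighted) = 0.31027357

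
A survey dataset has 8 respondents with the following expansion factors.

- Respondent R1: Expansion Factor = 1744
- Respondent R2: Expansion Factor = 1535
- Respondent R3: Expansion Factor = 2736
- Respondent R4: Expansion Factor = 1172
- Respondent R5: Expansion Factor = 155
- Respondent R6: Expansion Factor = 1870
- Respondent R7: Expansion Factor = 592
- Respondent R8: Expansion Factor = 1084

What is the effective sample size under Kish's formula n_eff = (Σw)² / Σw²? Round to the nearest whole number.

6

Σ wᵢ = 10888
Σ wᵢ² = 3041536 + 2356225 + 7485696 + 1373584 + 24025 + 3496900 + 350464 + 1175056 = 19303486
n_eff = 10888² / 19303486 = 118548544 / 19303486 = 6.1413024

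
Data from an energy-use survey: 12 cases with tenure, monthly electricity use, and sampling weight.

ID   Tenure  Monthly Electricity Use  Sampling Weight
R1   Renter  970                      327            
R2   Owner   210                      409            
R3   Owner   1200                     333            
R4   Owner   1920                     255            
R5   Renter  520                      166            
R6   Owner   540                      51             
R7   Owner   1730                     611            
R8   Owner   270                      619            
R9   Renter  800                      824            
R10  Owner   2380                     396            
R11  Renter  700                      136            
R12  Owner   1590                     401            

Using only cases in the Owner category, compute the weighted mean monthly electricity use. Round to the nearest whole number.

Owner rows: R2, R3, R4, R6, R7, R8, R10, R12
Weighted sum = 210×409 + 1200×333 + 1920×255 + 540×51 + 1730×611 + 270×619 + 2380×396 + 1590×401
  = 3806860
Sum of weights = 409 + 333 + 255 + 51 + 611 + 619 + 396 + 401 = 3075
Weighted mean = 3806860 / 3075 = 1238.0033

1238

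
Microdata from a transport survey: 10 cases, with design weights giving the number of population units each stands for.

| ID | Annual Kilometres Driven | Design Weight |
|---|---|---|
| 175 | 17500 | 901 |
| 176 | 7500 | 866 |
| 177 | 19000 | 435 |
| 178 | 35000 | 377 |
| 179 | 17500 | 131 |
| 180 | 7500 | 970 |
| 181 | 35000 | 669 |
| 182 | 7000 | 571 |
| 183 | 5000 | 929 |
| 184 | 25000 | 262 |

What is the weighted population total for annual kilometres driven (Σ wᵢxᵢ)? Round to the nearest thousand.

91897000

Weighted total = 17500×901 + 7500×866 + 19000×435 + 35000×377 + 17500×131 + 7500×970 + 35000×669 + 7000×571 + 5000×929 + 25000×262
  = 91897000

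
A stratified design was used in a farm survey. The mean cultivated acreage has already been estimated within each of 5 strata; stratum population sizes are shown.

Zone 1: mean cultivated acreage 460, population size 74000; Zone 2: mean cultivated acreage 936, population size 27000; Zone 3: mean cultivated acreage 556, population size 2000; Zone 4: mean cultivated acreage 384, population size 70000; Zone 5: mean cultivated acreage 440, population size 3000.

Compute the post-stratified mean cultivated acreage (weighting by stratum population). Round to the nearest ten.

Σ Nₕ·x̄ₕ = 460×74000 + 936×27000 + 556×2000 + 384×70000 + 440×3000
  = 34040000 + 25272000 + 1112000 + 26880000 + 1320000 = 88624000
Σ Nₕ = 74000 + 27000 + 2000 + 70000 + 3000 = 176000
Overall mean = 88624000 / 176000 = 503.54545

500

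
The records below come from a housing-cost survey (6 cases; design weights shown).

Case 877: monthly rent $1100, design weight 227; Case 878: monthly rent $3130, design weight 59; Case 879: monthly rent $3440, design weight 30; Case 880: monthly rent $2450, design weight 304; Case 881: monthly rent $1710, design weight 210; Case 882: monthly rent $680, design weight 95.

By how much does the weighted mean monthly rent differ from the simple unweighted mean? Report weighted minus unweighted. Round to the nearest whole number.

Unweighted sum = 1100 + 3130 + 3440 + 2450 + 1710 + 680 = 12510
Unweighted mean = 12510 / 6 = 2085
Weighted sum = 1706070
Sum of weights = 227 + 59 + 30 + 304 + 210 + 95 = 925
Weighted mean = 1706070 / 925 = 1844.4
Difference (weighted minus unweighted) = -240.6

-241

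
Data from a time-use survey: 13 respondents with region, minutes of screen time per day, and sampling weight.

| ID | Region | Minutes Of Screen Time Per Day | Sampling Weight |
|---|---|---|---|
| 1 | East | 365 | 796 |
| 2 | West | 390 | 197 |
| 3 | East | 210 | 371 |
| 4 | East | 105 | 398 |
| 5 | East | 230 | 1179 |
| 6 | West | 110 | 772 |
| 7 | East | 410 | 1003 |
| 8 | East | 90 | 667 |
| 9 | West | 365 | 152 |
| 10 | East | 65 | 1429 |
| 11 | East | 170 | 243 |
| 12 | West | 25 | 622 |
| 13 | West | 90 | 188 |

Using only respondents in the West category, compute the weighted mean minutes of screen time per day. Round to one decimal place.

West rows: 2, 6, 9, 12, 13
Weighted sum = 249700
Sum of weights = 197 + 772 + 152 + 622 + 188 = 1931
Weighted mean = 249700 / 1931 = 129.31124

129.3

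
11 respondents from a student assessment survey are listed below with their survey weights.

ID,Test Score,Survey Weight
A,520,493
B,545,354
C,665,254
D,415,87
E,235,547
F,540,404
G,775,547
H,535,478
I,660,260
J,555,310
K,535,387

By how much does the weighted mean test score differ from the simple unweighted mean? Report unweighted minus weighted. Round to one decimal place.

2.2

Unweighted sum = 520 + 545 + 665 + 415 + 235 + 540 + 775 + 535 + 660 + 555 + 535 = 5980
Unweighted mean = 5980 / 11 = 543.63636
Weighted sum = 520×493 + 545×354 + 665×254 + 415×87 + 235×547 + 540×404 + 775×547 + 535×478 + 660×260 + 555×310 + 535×387
  = 256360 + 192930 + 168910 + 36105 + 128545 + 218160 + 423925 + 255730 + 171600 + 172050 + 207045 = 2231360
Sum of weights = 493 + 354 + 254 + 87 + 547 + 404 + 547 + 478 + 260 + 310 + 387 = 4121
Weighted mean = 2231360 / 4121 = 541.46081
Difference (unweighted minus weighted) = 2.1755532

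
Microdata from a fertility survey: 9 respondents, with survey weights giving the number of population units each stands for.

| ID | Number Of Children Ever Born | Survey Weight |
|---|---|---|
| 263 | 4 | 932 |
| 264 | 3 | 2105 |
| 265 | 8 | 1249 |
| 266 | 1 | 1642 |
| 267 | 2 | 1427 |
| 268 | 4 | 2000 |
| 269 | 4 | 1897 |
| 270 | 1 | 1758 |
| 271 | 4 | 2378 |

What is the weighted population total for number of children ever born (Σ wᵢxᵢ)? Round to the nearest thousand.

51000

Weighted total = 4×932 + 3×2105 + 8×1249 + 1×1642 + 2×1427 + 4×2000 + 4×1897 + 1×1758 + 4×2378
  = 3728 + 6315 + 9992 + 1642 + 2854 + 8000 + 7588 + 1758 + 9512 = 51389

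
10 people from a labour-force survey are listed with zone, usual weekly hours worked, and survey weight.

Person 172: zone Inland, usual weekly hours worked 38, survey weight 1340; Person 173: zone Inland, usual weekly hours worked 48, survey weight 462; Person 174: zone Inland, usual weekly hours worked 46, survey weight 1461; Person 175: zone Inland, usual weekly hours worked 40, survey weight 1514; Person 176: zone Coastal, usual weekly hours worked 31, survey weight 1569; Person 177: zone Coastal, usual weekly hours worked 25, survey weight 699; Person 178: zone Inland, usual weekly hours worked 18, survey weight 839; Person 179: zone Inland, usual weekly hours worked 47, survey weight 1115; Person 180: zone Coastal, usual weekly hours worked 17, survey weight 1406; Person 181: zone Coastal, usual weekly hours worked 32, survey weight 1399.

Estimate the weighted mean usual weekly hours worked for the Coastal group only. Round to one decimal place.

Coastal rows: 176, 177, 180, 181
Weighted sum = 134784
Sum of weights = 1569 + 699 + 1406 + 1399 = 5073
Weighted mean = 134784 / 5073 = 26.568894

26.6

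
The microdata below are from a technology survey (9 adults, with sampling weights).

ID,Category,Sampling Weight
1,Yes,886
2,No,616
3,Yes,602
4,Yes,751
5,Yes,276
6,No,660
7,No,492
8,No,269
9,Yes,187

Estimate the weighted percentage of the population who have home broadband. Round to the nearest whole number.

57

Sum of weights for 'Yes' = 886 + 602 + 751 + 276 + 187 = 2702
Total weight = 886 + 616 + 602 + 751 + 276 + 660 + 492 + 269 + 187 = 4739
Weighted proportion = 2702 / 4739 = 0.57016248 → 57.016248%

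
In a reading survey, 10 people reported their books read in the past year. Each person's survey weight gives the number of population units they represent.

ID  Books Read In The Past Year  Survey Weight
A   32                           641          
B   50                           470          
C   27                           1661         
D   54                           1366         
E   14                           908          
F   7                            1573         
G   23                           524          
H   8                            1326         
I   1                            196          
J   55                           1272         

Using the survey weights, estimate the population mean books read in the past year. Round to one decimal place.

28.1

Weighted sum = 279162
Sum of weights = 641 + 470 + 1661 + 1366 + 908 + 1573 + 524 + 1326 + 196 + 1272 = 9937
Weighted mean = 279162 / 9937 = 28.093187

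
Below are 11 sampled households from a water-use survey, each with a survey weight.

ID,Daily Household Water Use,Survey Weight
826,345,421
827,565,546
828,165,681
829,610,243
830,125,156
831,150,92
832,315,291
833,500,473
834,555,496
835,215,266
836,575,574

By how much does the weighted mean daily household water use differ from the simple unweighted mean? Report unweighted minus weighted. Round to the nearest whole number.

Unweighted sum = 345 + 565 + 165 + 610 + 125 + 150 + 315 + 500 + 555 + 215 + 575 = 4120
Unweighted mean = 4120 / 11 = 374.54545
Weighted sum = 345×421 + 565×546 + 165×681 + 610×243 + 125×156 + 150×92 + 315×291 + 500×473 + 555×496 + 215×266 + 575×574
  = 145245 + 308490 + 112365 + 148230 + 19500 + 13800 + 91665 + 236500 + 275280 + 57190 + 330050 = 1738315
Sum of weights = 421 + 546 + 681 + 243 + 156 + 92 + 291 + 473 + 496 + 266 + 574 = 4239
Weighted mean = 1738315 / 4239 = 410.07667
Difference (unweighted minus weighted) = -35.531214

-36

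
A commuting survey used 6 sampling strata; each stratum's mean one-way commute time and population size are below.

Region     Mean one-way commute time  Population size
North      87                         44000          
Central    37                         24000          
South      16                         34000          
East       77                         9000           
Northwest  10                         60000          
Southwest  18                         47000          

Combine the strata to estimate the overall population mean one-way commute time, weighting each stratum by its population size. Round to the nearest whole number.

34

Σ Nₕ·x̄ₕ = 87×44000 + 37×24000 + 16×34000 + 77×9000 + 10×60000 + 18×47000
  = 7399000
Σ Nₕ = 44000 + 24000 + 34000 + 9000 + 60000 + 47000 = 218000
Overall mean = 7399000 / 218000 = 33.940367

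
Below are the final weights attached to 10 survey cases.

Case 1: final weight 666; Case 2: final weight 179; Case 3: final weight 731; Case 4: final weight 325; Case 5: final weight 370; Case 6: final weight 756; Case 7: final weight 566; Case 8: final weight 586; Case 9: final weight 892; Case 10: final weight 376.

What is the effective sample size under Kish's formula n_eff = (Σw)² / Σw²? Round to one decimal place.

Σ wᵢ = 666 + 179 + 731 + 325 + 370 + 756 + 566 + 586 + 892 + 376 = 5447
Σ wᵢ² = 443556 + 32041 + 534361 + 105625 + 136900 + 571536 + 320356 + 343396 + 795664 + 141376 = 3424811
n_eff = 5447² / 3424811 = 29669809 / 3424811 = 8.663196

8.7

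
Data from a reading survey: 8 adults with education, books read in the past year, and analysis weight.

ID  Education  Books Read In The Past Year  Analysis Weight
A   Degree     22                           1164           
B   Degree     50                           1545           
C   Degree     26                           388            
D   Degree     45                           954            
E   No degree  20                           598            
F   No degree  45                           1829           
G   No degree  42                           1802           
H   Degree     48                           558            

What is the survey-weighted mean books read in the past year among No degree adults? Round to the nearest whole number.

No degree rows: E, F, G
Weighted sum = 20×598 + 45×1829 + 42×1802
  = 11960 + 82305 + 75684 = 169949
Sum of weights = 598 + 1829 + 1802 = 4229
Weighted mean = 169949 / 4229 = 40.186569

40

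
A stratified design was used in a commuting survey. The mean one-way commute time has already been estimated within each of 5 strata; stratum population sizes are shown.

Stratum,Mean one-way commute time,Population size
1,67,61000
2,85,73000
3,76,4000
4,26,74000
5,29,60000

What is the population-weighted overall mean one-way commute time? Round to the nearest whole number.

Σ Nₕ·x̄ₕ = 67×61000 + 85×73000 + 76×4000 + 26×74000 + 29×60000
  = 4087000 + 6205000 + 304000 + 1924000 + 1740000 = 14260000
Σ Nₕ = 61000 + 73000 + 4000 + 74000 + 60000 = 272000
Overall mean = 14260000 / 272000 = 52.426471

52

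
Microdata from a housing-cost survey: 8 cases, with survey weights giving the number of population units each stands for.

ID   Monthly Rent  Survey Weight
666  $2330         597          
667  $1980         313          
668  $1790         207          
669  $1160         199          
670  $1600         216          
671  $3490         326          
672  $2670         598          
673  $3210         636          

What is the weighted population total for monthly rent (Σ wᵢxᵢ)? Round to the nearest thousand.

Weighted total = 2330×597 + 1980×313 + 1790×207 + 1160×199 + 1600×216 + 3490×326 + 2670×598 + 3210×636
  = 7733680

7734000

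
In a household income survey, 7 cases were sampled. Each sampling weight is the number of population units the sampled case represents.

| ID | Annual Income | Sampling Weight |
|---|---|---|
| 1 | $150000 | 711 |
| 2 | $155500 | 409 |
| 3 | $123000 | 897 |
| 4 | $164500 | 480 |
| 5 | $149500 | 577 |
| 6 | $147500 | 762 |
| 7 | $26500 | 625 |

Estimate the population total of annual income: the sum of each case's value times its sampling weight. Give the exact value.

574759500

Weighted total = 150000×711 + 155500×409 + 123000×897 + 164500×480 + 149500×577 + 147500×762 + 26500×625
  = 106650000 + 63599500 + 110331000 + 78960000 + 86261500 + 112395000 + 16562500 = 574759500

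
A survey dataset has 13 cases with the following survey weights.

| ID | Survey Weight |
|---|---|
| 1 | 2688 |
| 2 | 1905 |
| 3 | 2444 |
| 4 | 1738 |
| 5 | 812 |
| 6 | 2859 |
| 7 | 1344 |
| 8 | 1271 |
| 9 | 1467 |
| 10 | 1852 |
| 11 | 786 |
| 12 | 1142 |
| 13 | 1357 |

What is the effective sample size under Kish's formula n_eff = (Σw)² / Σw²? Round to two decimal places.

Σ wᵢ = 21665
Σ wᵢ² = 41448553
n_eff = 21665² / 41448553 = 469372225 / 41448553 = 11.324213

11.32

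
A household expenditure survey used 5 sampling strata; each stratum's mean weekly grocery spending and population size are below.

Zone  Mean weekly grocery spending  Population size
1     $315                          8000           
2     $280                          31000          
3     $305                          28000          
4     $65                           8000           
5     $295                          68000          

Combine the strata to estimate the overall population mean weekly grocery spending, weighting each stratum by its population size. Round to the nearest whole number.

Σ Nₕ·x̄ₕ = 40320000
Σ Nₕ = 8000 + 31000 + 28000 + 8000 + 68000 = 143000
Overall mean = 40320000 / 143000 = 281.95804

282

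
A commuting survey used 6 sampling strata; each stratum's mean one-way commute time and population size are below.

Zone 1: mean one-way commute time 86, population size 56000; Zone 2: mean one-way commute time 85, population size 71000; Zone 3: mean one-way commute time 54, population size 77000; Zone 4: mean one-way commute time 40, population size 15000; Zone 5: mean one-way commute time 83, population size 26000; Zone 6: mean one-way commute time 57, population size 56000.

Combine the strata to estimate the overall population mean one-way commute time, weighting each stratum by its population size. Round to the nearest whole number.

70

Σ Nₕ·x̄ₕ = 20959000
Σ Nₕ = 56000 + 71000 + 77000 + 15000 + 26000 + 56000 = 301000
Overall mean = 20959000 / 301000 = 69.631229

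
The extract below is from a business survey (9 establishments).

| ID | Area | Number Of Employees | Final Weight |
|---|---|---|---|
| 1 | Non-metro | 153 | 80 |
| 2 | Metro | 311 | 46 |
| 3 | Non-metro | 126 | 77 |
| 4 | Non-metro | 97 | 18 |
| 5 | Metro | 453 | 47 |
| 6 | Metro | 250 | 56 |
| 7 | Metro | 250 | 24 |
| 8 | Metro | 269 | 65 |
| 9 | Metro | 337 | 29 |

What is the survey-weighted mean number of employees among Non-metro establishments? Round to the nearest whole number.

Non-metro rows: 1, 3, 4
Weighted sum = 153×80 + 126×77 + 97×18
  = 23688
Sum of weights = 80 + 77 + 18 = 175
Weighted mean = 23688 / 175 = 135.36

135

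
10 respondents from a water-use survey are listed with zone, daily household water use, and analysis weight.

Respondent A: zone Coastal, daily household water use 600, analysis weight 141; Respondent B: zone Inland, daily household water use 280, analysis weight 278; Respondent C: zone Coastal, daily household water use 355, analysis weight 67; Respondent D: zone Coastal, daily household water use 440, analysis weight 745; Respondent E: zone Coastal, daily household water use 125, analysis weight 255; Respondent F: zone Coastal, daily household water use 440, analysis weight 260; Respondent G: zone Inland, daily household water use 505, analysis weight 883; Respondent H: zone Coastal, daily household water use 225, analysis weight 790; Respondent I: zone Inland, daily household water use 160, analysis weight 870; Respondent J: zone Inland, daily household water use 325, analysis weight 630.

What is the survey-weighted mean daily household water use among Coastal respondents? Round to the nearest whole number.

337

Coastal rows: A, C, D, E, F, H
Weighted sum = 600×141 + 355×67 + 440×745 + 125×255 + 440×260 + 225×790
  = 84600 + 23785 + 327800 + 31875 + 114400 + 177750 = 760210
Sum of weights = 2258
Weighted mean = 760210 / 2258 = 336.67405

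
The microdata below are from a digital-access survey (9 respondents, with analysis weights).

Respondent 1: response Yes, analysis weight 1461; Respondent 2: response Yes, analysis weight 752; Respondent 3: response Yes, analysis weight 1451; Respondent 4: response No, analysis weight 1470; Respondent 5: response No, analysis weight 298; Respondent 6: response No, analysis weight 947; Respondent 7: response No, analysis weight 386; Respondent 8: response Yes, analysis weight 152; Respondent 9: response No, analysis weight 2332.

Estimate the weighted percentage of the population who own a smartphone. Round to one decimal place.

41.3

Sum of weights for 'Yes' = 1461 + 752 + 1451 + 152 = 3816
Total weight = 1461 + 752 + 1451 + 1470 + 298 + 947 + 386 + 152 + 2332 = 9249
Weighted proportion = 3816 / 9249 = 0.41258514 → 41.258514%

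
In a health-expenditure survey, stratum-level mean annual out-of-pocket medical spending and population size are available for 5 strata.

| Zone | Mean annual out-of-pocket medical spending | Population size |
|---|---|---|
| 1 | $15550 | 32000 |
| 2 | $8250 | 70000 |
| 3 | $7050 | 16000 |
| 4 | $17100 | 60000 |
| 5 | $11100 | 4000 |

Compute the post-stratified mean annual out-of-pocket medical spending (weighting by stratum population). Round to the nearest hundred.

Σ Nₕ·x̄ₕ = 15550×32000 + 8250×70000 + 7050×16000 + 17100×60000 + 11100×4000
  = 2258300000
Σ Nₕ = 32000 + 70000 + 16000 + 60000 + 4000 = 182000
Overall mean = 2258300000 / 182000 = 12408.242

12400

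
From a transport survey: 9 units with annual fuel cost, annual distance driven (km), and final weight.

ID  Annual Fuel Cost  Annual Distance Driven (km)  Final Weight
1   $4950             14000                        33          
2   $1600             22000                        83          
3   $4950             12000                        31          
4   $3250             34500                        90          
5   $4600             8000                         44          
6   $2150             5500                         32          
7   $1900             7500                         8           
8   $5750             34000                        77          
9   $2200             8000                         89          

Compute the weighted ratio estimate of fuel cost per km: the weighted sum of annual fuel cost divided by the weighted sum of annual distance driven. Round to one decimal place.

0.2

Σ wᵢ·y = 4950×33 + 1600×83 + 4950×31 + 3250×90 + 4600×44 + 2150×32 + 1900×8 + 5750×77 + 2200×89
  = 163350 + 132800 + 153450 + 292500 + 202400 + 68800 + 15200 + 442750 + 195800 = 1667050
Σ wᵢ·x = 14000×33 + 22000×83 + 12000×31 + 34500×90 + 8000×44 + 5500×32 + 7500×8 + 34000×77 + 8000×89
  = 9683000
Ratio = 1667050 / 9683000 = 0.17216255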